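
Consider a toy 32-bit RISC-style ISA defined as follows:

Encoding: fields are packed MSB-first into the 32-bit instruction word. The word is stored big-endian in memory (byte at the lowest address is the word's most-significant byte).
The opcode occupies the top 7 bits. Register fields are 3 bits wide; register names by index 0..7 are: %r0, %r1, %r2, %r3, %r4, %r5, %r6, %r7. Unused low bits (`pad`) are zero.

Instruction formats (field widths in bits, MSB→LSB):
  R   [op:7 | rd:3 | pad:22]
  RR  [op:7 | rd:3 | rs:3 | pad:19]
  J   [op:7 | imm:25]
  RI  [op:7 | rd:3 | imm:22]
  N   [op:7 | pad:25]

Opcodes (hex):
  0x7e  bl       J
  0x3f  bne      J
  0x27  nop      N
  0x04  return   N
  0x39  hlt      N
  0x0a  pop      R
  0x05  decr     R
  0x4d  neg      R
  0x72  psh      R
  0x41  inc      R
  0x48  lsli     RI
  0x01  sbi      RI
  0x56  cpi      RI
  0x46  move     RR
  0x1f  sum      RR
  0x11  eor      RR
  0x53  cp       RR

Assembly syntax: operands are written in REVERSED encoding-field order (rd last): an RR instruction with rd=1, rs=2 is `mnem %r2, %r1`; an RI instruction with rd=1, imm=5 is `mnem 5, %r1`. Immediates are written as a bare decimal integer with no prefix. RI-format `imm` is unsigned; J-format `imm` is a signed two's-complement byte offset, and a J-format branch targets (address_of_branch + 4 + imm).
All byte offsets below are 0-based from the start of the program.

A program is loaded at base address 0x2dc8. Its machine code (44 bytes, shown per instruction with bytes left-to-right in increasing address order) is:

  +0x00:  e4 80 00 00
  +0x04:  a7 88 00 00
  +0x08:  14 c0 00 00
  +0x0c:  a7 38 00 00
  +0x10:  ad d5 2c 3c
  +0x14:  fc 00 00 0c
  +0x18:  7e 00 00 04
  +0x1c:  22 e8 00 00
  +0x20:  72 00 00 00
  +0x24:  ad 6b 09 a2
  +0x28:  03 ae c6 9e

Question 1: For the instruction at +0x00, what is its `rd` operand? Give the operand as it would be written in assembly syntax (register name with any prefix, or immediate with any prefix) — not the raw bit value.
%r2

+0x00: e4 80 00 00 ⇒ word 0xe4800000 (big)
  opcode bits[31:25]=0x72: psh/R
  rd@[24:22]=0x2 ⇒ %r2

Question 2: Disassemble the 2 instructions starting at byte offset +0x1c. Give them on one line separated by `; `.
+0x1c: 22 e8 00 00 ⇒ word 0x22e80000 (big)
  opcode bits[31:25]=0x11: eor/RR
  [24:22] rd=3 = %r3
  [21:19] rs=5 = %r5
+0x20: 72 00 00 00 ⇒ word 0x72000000 (big)
  opcode bits[31:25]=0x39: hlt/N

eor %r5, %r3; hlt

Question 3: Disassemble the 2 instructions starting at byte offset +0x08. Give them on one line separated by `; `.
[08] 14 c0 00 00 → 0x14c00000
  top 7b → 0xa → pop [R]
  rd@[24:22]=0x3 ⇒ %r3
[0c] a7 38 00 00 → 0xa7380000
  top 7b → 0x53 → cp [RR]
  rd@[24:22]=0x4 ⇒ %r4
  rs@[21:19]=0x7 ⇒ %r7

pop %r3; cp %r7, %r4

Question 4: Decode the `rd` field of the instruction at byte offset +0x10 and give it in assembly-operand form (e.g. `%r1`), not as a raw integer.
@+10  big-endian(ad d5 2c 3c) = 0xadd52c3c
  top 7b → 0x56 → cpi [RI]
  rd: (w>>22)&0x7=0x7 → %r7
  imm: (w>>0)&0x3fffff=0x152c3c → 1387580

%r7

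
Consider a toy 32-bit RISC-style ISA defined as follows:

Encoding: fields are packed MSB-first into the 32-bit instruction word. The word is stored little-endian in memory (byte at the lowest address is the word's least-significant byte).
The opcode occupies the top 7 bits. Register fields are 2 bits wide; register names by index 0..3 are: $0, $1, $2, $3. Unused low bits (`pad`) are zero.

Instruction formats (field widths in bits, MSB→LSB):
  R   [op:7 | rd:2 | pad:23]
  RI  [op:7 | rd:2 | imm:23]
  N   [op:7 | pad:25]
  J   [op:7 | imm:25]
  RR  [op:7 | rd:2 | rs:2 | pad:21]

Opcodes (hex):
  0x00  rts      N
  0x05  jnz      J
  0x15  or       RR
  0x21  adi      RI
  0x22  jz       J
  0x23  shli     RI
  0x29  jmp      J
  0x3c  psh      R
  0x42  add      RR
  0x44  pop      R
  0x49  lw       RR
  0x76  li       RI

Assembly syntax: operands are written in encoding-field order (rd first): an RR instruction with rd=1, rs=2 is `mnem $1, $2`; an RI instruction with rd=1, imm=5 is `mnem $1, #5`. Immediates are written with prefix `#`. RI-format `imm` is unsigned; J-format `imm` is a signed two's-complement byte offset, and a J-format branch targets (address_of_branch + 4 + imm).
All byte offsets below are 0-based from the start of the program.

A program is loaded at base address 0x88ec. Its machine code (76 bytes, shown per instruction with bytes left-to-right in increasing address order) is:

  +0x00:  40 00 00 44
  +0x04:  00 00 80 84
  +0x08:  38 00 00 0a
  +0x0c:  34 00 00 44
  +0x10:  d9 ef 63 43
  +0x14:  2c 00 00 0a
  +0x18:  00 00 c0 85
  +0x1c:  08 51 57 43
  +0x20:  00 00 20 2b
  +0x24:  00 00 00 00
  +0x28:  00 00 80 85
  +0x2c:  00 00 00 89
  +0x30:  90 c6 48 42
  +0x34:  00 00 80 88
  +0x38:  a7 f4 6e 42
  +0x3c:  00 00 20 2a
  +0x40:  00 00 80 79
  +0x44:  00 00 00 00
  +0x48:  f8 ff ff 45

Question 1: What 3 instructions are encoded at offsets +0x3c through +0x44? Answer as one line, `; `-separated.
@+3c  little-endian(00 00 20 2a) = 0x2a200000
  op=0x2a200000>>25=0x15 ⇒ or (RR)
  rd@[24:23]=0x0 ⇒ $0
  rs@[22:21]=0x1 ⇒ $1
@+40  little-endian(00 00 80 79) = 0x79800000
  op=0x79800000>>25=0x3c ⇒ psh (R)
  rd@[24:23]=0x3 ⇒ $3
@+44  little-endian(00 00 00 00) = 0x00000000
  op=0x00000000>>25=0x0 ⇒ rts (N)

or $0, $1; psh $3; rts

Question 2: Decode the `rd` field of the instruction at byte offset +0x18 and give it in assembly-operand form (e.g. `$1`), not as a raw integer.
+0x18: 00 00 c0 85 ⇒ word 0x85c00000 (little)
  top 7b → 0x42 → add [RR]
  [24:23] rd=3 = $3
  [22:21] rs=2 = $2

$3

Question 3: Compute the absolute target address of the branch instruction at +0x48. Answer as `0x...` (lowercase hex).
off 0x48: read f8 ff ff 45 as little → 0x45fffff8
  opcode bits[31:25]=0x22: jz/J
  imm: (w>>0)&0x1ffffff=0x1fffff8 (s25→-8) → #-8
  target = base 0x88ec + off 0x48 + 4 + imm -8 = 0x8930

0x8930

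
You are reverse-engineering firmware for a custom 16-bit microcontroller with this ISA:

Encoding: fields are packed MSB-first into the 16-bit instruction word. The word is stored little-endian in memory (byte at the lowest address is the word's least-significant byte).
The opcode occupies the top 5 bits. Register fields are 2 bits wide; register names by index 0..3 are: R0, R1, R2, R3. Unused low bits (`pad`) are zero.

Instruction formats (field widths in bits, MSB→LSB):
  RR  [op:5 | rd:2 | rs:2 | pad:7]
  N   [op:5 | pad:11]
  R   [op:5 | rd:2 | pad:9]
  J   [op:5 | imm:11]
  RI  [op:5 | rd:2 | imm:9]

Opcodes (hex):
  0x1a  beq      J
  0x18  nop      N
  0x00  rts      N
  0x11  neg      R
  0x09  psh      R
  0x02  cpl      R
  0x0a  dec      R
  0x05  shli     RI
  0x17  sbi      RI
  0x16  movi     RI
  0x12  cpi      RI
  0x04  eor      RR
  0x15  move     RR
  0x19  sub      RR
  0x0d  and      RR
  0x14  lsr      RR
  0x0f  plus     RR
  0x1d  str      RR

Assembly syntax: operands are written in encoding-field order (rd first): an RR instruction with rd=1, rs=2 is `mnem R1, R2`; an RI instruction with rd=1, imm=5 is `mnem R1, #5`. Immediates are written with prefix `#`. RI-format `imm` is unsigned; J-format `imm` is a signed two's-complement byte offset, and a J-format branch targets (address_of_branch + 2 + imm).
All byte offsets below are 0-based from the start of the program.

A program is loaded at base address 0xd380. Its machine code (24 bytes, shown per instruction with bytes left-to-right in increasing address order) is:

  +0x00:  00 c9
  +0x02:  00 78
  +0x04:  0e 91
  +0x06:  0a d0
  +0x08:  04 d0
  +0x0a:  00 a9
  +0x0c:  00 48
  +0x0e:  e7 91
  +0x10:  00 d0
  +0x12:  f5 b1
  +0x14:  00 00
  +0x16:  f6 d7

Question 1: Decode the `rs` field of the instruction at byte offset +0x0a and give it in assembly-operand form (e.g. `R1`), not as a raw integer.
+0x0a: 00 a9 ⇒ word 0xa900 (little)
  top 5b → 0x15 → move [RR]
  rd@[10:9]=0x0 ⇒ R0
  rs@[8:7]=0x2 ⇒ R2

R2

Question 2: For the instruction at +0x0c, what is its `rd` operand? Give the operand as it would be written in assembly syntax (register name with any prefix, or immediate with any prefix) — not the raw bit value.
[0c] 00 48 → 0x4800
  op=0x4800>>11=0x9 ⇒ psh (R)
  rd: (w>>9)&0x3=0x0 → R0

R0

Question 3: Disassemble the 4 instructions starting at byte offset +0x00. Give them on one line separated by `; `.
off 0x00: read 00 c9 as little → 0xc900
  op=0xc900>>11=0x19 ⇒ sub (RR)
  rd: (w>>9)&0x3=0x0 → R0
  rs: (w>>7)&0x3=0x2 → R2
off 0x02: read 00 78 as little → 0x7800
  op=0x7800>>11=0xf ⇒ plus (RR)
  rd: (w>>9)&0x3=0x0 → R0
  rs: (w>>7)&0x3=0x0 → R0
off 0x04: read 0e 91 as little → 0x910e
  op=0x910e>>11=0x12 ⇒ cpi (RI)
  rd: (w>>9)&0x3=0x0 → R0
  imm: (w>>0)&0x1ff=0x10e → #270
off 0x06: read 0a d0 as little → 0xd00a
  op=0xd00a>>11=0x1a ⇒ beq (J)
  imm: (w>>0)&0x7ff=0xa → #10

sub R0, R2; plus R0, R0; cpi R0, #270; beq #10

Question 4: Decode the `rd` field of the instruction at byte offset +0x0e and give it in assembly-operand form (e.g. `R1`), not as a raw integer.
R0

+0x0e: e7 91 ⇒ word 0x91e7 (little)
  op=0x91e7>>11=0x12 ⇒ cpi (RI)
  rd: (w>>9)&0x3=0x0 → R0
  imm: (w>>0)&0x1ff=0x1e7 → #487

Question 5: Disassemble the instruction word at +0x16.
beq #-10

+0x16: f6 d7 ⇒ word 0xd7f6 (little)
  top 5b → 0x1a → beq [J]
  imm@[10:0]=0x7f6 (s11→-10) ⇒ #-10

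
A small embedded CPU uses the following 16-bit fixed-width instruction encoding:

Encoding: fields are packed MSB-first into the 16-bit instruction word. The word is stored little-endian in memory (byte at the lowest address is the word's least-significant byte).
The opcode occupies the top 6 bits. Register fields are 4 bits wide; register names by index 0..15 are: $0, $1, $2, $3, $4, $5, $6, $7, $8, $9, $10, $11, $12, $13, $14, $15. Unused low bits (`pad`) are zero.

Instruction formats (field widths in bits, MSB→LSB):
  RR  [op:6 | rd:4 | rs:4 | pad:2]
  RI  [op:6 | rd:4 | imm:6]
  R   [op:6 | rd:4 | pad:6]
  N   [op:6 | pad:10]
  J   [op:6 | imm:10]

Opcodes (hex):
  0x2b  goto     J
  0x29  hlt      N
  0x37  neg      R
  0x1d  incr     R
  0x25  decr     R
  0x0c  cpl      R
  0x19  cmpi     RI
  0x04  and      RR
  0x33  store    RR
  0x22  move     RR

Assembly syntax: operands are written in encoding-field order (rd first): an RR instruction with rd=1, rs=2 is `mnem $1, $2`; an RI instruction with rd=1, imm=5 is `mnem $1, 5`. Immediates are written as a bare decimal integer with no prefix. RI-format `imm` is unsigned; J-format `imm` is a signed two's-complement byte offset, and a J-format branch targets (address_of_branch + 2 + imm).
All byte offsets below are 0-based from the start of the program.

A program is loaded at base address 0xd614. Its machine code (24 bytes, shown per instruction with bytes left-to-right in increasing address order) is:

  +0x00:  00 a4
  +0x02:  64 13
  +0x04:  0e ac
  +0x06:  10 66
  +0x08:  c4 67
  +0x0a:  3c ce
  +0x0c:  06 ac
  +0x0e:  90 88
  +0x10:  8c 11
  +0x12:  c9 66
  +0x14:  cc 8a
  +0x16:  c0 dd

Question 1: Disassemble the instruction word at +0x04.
+0x04: 0e ac ⇒ word 0xac0e (little)
  opcode bits[15:10]=0x2b: goto/J
  [9:0] imm=14 = 14

goto 14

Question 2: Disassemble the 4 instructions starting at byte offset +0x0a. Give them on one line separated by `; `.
store $8, $15; goto 6; move $2, $4; and $6, $3

@+0a  little-endian(3c ce) = 0xce3c
  op=0xce3c>>10=0x33 ⇒ store (RR)
  rd: (w>>6)&0xf=0x8 → $8
  rs: (w>>2)&0xf=0xf → $15
@+0c  little-endian(06 ac) = 0xac06
  op=0xac06>>10=0x2b ⇒ goto (J)
  imm: (w>>0)&0x3ff=0x6 → 6
@+0e  little-endian(90 88) = 0x8890
  op=0x8890>>10=0x22 ⇒ move (RR)
  rd: (w>>6)&0xf=0x2 → $2
  rs: (w>>2)&0xf=0x4 → $4
@+10  little-endian(8c 11) = 0x118c
  op=0x118c>>10=0x4 ⇒ and (RR)
  rd: (w>>6)&0xf=0x6 → $6
  rs: (w>>2)&0xf=0x3 → $3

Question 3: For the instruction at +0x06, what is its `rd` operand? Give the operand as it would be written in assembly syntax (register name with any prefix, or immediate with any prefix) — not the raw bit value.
off 0x06: read 10 66 as little → 0x6610
  top 6b → 0x19 → cmpi [RI]
  rd: (w>>6)&0xf=0x8 → $8
  imm: (w>>0)&0x3f=0x10 → 16

$8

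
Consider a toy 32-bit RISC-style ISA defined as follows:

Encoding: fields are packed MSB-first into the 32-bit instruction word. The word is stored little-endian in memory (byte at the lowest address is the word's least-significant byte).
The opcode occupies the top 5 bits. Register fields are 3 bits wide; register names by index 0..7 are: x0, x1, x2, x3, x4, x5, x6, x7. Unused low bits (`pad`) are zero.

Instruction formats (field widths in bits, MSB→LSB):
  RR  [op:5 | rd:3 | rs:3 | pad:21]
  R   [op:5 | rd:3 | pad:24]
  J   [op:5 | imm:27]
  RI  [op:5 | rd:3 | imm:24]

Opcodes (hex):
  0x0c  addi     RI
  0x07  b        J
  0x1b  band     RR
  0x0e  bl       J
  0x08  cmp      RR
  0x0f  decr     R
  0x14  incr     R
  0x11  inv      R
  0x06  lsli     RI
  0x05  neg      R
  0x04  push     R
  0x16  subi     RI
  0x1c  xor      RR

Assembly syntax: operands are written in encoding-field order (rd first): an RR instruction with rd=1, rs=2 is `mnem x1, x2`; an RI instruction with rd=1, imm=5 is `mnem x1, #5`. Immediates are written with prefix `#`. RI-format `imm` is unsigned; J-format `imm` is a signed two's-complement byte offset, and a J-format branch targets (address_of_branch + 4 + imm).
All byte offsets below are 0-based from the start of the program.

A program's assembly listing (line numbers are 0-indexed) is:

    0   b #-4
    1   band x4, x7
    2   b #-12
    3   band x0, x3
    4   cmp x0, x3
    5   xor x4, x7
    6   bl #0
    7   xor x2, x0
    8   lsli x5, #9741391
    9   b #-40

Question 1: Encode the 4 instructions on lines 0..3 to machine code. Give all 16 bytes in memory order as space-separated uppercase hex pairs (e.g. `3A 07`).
FC FF FF 3F 00 00 E0 DC F4 FF FF 3F 00 00 60 D8

0. b fields op=0x7:5|imm=-4:27 → word 3ffffffch → fc ff ff 3f
1. band fields op=0x1b:5|rd=4:3|rs=7:3|pad=0:21 → word dce00000h → 00 00 e0 dc
2. b fields op=0x7:5|imm=-12:27 → word 3ffffff4h → f4 ff ff 3f
3. band fields op=0x1b:5|rd=0:3|rs=3:3|pad=0:21 → word d8600000h → 00 00 60 d8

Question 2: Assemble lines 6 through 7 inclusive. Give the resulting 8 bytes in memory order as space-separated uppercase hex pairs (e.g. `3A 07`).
line 6 (bl): pack op=0xe:5|imm=0:27 = 0x70000000; little→ 00 00 00 70
line 7 (xor): pack op=0x1c:5|rd=2:3|rs=0:3|pad=0:21 = 0xe2000000; little→ 00 00 00 e2

00 00 00 70 00 00 00 E2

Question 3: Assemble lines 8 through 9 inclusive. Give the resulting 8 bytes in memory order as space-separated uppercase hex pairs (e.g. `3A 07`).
4F A4 94 35 D8 FF FF 3F

line 8 (lsli): pack op=0x6:5|rd=5:3|imm=9741391:24 = 0x3594a44f; little→ 4f a4 94 35
line 9 (b): pack op=0x7:5|imm=-40:27 = 0x3fffffd8; little→ d8 ff ff 3f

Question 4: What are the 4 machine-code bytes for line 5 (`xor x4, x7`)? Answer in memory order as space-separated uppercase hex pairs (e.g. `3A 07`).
00 00 E0 E4

L5: xor op=0x1c:5|rd=4:3|rs=7:3|pad=0:21 ⇒ 0xe4e00000 ⇒ little 00 00 e0 e4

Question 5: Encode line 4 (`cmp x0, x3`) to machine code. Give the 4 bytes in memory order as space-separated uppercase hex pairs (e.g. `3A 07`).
00 00 60 40

line 4 (cmp): pack op=0x8:5|rd=0:3|rs=3:3|pad=0:21 = 0x40600000; little→ 00 00 60 40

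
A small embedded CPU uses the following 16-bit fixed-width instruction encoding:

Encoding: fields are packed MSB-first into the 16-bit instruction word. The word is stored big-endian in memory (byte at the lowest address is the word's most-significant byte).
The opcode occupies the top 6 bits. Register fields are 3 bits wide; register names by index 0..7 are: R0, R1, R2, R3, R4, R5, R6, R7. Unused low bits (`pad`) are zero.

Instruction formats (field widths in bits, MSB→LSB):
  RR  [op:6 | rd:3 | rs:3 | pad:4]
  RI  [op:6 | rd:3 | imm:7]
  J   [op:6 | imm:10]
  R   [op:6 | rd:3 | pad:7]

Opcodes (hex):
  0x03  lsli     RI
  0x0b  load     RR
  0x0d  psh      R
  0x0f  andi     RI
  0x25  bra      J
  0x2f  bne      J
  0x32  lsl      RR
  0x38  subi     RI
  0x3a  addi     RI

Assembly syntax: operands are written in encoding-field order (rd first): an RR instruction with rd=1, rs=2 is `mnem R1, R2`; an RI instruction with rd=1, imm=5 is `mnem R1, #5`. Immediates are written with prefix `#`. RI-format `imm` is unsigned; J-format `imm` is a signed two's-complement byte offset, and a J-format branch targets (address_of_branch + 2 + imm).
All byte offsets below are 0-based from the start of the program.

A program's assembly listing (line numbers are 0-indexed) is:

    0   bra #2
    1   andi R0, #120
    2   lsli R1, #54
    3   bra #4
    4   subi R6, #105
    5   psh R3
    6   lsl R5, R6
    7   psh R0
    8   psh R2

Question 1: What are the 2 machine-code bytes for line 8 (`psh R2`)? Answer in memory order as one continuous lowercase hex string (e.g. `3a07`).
8. psh fields op=0xd:6|rd=2:3|pad=0:7 → word 3500h → 35 00

3500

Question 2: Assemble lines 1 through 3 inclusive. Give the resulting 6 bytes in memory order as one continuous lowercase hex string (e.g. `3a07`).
L1: andi op=0xf:6|rd=0:3|imm=120:7 ⇒ 0x3c78 ⇒ big 3c 78
L2: lsli op=0x3:6|rd=1:3|imm=54:7 ⇒ 0x0cb6 ⇒ big 0c b6
L3: bra op=0x25:6|imm=4:10 ⇒ 0x9404 ⇒ big 94 04

3c780cb69404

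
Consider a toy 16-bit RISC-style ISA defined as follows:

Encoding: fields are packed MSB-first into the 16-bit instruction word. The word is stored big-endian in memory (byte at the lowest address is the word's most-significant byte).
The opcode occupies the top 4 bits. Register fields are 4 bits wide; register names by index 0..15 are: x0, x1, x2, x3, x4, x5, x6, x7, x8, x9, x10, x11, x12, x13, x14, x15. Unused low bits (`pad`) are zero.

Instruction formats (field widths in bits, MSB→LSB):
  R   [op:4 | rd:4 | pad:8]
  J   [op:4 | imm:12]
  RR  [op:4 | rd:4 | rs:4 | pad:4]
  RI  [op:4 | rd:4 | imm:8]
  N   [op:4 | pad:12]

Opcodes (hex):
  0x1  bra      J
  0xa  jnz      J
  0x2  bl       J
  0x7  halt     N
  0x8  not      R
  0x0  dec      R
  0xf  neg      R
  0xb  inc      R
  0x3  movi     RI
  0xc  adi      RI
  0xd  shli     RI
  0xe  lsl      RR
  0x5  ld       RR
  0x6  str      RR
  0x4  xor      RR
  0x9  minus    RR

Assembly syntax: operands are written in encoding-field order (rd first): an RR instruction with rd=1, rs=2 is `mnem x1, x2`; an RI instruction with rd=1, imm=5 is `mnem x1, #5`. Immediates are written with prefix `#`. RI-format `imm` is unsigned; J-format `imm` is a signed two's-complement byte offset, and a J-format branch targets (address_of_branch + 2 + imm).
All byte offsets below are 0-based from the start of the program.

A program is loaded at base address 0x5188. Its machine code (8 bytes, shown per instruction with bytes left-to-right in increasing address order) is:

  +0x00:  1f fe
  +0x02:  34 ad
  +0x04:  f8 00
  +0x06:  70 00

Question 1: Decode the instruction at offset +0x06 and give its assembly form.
[06] 70 00 → 0x7000
  top 4b → 0x7 → halt [N]

halt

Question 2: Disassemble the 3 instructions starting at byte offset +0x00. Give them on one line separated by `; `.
bra #-2; movi x4, #173; neg x8

+0x00: 1f fe ⇒ word 0x1ffe (big)
  op=0x1ffe>>12=0x1 ⇒ bra (J)
  [11:0] imm=4094 (s12→-2) = #-2
+0x02: 34 ad ⇒ word 0x34ad (big)
  op=0x34ad>>12=0x3 ⇒ movi (RI)
  [11:8] rd=4 = x4
  [7:0] imm=173 = #173
+0x04: f8 00 ⇒ word 0xf800 (big)
  op=0xf800>>12=0xf ⇒ neg (R)
  [11:8] rd=8 = x8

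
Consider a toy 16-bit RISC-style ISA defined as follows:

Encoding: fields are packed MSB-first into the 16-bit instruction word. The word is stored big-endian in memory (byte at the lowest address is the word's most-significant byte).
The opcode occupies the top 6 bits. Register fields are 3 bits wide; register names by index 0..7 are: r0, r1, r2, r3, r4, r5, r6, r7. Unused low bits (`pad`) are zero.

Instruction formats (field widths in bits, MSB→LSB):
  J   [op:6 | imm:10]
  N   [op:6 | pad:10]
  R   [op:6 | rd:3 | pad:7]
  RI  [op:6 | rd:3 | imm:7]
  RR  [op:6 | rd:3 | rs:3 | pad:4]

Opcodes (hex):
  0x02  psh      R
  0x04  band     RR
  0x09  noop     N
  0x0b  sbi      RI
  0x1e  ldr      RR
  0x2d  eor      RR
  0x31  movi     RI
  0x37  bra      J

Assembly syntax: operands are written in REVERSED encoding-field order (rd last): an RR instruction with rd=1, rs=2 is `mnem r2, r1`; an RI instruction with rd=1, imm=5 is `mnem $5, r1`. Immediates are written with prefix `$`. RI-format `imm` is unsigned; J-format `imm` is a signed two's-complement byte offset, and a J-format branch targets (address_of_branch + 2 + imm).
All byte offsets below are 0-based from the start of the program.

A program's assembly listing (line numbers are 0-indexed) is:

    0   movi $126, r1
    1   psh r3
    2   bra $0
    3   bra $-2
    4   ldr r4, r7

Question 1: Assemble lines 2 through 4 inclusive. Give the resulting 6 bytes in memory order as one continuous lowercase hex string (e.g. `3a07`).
2. bra fields op=0x37:6|imm=0:10 → word dc00h → dc 00
3. bra fields op=0x37:6|imm=-2:10 → word dffeh → df fe
4. ldr fields op=0x1e:6|rd=7:3|rs=4:3|pad=0:4 → word 7bc0h → 7b c0

dc00dffe7bc0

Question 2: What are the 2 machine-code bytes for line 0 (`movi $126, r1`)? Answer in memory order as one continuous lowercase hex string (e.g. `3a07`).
0. movi fields op=0x31:6|rd=1:3|imm=126:7 → word c4feh → c4 fe

c4fe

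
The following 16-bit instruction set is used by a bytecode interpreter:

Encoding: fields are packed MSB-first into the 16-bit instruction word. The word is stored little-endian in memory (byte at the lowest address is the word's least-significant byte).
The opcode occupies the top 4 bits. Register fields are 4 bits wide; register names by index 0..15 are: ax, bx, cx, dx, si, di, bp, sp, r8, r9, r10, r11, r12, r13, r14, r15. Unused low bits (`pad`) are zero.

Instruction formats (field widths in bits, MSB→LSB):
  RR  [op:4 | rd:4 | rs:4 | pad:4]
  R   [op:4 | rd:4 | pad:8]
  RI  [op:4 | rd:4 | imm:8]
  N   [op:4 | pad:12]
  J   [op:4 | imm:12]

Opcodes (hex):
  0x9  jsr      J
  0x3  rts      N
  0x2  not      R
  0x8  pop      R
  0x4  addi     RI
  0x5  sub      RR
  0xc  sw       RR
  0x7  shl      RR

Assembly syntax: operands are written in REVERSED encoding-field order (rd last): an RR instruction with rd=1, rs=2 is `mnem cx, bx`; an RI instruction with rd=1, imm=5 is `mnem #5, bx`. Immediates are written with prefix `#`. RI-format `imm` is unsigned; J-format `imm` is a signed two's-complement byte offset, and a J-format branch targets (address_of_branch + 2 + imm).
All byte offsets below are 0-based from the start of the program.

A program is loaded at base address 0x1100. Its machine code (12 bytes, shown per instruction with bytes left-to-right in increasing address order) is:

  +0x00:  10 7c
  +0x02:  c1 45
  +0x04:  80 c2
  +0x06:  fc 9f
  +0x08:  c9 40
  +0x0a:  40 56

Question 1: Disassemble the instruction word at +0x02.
addi #193, di

[02] c1 45 → 0x45c1
  opcode bits[15:12]=0x4: addi/RI
  rd: (w>>8)&0xf=0x5 → di
  imm: (w>>0)&0xff=0xc1 → #193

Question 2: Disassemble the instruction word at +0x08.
[08] c9 40 → 0x40c9
  top 4b → 0x4 → addi [RI]
  rd: (w>>8)&0xf=0x0 → ax
  imm: (w>>0)&0xff=0xc9 → #201

addi #201, ax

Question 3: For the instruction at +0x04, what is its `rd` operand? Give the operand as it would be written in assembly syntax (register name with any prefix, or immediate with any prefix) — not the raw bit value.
+0x04: 80 c2 ⇒ word 0xc280 (little)
  op=0xc280>>12=0xc ⇒ sw (RR)
  rd@[11:8]=0x2 ⇒ cx
  rs@[7:4]=0x8 ⇒ r8

cx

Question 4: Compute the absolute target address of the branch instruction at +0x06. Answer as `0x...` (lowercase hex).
[06] fc 9f → 0x9ffc
  op=0x9ffc>>12=0x9 ⇒ jsr (J)
  imm@[11:0]=0xffc (s12→-4) ⇒ #-4
  target = base 0x1100 + off 0x06 + 2 + imm -4 = 0x1104

0x1104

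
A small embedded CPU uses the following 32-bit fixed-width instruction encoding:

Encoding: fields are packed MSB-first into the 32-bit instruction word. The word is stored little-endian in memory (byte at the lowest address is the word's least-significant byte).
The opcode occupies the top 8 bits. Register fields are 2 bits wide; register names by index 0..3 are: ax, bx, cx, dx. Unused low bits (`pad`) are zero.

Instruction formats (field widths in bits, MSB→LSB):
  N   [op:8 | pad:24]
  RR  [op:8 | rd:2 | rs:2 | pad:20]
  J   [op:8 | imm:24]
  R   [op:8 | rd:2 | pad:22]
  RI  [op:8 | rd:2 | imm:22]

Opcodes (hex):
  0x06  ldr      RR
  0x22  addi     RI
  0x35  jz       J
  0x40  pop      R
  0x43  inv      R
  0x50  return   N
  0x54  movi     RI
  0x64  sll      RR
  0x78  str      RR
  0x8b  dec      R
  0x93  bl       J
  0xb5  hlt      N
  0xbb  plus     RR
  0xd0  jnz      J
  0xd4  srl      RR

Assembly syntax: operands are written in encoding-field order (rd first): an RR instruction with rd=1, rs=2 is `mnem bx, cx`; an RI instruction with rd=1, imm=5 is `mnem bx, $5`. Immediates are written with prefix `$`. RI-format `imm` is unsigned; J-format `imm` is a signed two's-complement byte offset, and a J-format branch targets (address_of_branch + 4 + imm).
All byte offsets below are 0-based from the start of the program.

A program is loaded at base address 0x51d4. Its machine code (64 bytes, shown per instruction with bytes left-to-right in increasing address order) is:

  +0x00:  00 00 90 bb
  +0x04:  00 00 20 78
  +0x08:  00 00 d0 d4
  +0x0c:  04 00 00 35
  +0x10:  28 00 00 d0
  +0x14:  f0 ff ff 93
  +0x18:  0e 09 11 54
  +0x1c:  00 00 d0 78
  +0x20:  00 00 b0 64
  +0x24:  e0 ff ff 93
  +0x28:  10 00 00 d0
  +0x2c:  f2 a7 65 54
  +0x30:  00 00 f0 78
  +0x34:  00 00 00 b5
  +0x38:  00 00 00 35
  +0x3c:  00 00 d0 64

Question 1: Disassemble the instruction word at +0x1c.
+0x1c: 00 00 d0 78 ⇒ word 0x78d00000 (little)
  op=0x78d00000>>24=0x78 ⇒ str (RR)
  [23:22] rd=3 = dx
  [21:20] rs=1 = bx

str dx, bx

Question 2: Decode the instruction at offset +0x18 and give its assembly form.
+0x18: 0e 09 11 54 ⇒ word 0x5411090e (little)
  top 8b → 0x54 → movi [RI]
  [23:22] rd=0 = ax
  [21:0] imm=1116430 = $1116430

movi ax, $1116430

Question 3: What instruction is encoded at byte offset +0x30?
[30] 00 00 f0 78 → 0x78f00000
  top 8b → 0x78 → str [RR]
  rd: (w>>22)&0x3=0x3 → dx
  rs: (w>>20)&0x3=0x3 → dx

str dx, dx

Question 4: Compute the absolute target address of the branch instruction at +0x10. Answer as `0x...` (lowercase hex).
@+10  little-endian(28 00 00 d0) = 0xd0000028
  op=0xd0000028>>24=0xd0 ⇒ jnz (J)
  imm@[23:0]=0x28 ⇒ $40
  target = base 0x51d4 + off 0x10 + 4 + imm 40 = 0x5210

0x5210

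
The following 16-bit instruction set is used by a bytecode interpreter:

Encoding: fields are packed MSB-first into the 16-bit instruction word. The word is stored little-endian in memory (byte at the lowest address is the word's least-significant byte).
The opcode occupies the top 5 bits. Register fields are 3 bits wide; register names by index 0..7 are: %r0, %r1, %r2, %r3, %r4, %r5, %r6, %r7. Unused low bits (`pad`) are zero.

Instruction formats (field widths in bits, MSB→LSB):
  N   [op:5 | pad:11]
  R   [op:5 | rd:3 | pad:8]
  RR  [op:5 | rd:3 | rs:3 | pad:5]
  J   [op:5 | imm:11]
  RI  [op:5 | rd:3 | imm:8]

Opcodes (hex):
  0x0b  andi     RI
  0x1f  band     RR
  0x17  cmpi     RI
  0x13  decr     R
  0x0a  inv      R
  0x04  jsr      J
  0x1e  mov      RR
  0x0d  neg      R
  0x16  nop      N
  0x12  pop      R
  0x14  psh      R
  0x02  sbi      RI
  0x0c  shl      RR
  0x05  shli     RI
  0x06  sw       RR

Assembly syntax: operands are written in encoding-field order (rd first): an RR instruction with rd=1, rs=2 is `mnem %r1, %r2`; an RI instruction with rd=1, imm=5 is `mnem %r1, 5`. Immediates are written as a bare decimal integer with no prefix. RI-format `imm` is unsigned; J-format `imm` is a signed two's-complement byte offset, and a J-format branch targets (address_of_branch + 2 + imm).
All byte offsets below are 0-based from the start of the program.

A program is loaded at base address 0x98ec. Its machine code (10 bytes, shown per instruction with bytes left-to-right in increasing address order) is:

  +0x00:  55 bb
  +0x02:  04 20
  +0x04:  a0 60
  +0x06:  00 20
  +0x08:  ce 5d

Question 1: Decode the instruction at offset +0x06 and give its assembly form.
jsr 0

@+06  little-endian(00 20) = 0x2000
  top 5b → 0x4 → jsr [J]
  [10:0] imm=0 = 0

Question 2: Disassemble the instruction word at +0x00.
cmpi %r3, 85

[00] 55 bb → 0xbb55
  top 5b → 0x17 → cmpi [RI]
  rd: (w>>8)&0x7=0x3 → %r3
  imm: (w>>0)&0xff=0x55 → 85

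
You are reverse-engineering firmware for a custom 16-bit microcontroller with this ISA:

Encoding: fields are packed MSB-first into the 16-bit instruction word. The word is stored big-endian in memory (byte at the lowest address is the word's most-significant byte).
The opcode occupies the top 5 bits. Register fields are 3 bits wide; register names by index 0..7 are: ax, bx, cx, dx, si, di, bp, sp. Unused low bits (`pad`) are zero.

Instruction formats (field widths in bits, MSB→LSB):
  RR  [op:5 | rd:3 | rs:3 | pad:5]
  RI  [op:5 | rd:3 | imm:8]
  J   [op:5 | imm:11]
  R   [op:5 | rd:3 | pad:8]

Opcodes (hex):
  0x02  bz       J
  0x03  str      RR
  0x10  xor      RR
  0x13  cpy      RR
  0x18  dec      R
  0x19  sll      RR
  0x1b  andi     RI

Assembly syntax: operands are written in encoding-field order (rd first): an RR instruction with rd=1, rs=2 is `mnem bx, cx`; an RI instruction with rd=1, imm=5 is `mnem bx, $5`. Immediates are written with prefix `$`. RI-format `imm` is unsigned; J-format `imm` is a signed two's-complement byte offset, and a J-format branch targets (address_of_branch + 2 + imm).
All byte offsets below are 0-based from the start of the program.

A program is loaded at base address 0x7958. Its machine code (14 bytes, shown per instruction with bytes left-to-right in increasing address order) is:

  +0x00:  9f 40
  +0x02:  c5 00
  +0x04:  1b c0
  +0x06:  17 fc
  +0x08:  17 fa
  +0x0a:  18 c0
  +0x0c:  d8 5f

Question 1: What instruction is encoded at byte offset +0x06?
bz $-4

@+06  big-endian(17 fc) = 0x17fc
  top 5b → 0x2 → bz [J]
  imm@[10:0]=0x7fc (s11→-4) ⇒ $-4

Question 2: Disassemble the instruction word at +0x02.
dec di

+0x02: c5 00 ⇒ word 0xc500 (big)
  op=0xc500>>11=0x18 ⇒ dec (R)
  rd@[10:8]=0x5 ⇒ di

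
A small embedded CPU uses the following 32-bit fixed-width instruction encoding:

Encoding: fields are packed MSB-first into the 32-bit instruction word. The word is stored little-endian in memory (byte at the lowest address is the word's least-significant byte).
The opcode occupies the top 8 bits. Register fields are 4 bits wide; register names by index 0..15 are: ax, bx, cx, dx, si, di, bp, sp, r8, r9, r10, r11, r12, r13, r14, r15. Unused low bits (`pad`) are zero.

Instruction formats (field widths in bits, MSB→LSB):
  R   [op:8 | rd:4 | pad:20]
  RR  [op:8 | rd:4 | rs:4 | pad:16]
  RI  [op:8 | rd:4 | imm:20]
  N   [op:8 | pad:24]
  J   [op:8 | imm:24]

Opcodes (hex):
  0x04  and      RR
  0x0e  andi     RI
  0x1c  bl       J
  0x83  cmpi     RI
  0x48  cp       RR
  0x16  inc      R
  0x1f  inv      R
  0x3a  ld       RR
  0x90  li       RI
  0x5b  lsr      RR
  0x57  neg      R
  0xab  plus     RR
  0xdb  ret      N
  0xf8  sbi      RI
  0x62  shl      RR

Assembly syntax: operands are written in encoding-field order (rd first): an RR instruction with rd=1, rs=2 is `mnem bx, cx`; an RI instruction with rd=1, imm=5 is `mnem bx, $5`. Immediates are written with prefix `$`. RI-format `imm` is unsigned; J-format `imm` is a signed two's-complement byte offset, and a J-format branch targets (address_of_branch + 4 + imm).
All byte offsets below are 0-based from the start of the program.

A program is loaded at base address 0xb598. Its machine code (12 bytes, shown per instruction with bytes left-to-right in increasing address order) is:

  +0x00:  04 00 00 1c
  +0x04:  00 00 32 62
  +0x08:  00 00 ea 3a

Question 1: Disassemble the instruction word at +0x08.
ld r14, r10

+0x08: 00 00 ea 3a ⇒ word 0x3aea0000 (little)
  top 8b → 0x3a → ld [RR]
  rd: (w>>20)&0xf=0xe → r14
  rs: (w>>16)&0xf=0xa → r10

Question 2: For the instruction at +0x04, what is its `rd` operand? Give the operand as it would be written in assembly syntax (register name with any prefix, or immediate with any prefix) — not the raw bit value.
dx

[04] 00 00 32 62 → 0x62320000
  op=0x62320000>>24=0x62 ⇒ shl (RR)
  [23:20] rd=3 = dx
  [19:16] rs=2 = cx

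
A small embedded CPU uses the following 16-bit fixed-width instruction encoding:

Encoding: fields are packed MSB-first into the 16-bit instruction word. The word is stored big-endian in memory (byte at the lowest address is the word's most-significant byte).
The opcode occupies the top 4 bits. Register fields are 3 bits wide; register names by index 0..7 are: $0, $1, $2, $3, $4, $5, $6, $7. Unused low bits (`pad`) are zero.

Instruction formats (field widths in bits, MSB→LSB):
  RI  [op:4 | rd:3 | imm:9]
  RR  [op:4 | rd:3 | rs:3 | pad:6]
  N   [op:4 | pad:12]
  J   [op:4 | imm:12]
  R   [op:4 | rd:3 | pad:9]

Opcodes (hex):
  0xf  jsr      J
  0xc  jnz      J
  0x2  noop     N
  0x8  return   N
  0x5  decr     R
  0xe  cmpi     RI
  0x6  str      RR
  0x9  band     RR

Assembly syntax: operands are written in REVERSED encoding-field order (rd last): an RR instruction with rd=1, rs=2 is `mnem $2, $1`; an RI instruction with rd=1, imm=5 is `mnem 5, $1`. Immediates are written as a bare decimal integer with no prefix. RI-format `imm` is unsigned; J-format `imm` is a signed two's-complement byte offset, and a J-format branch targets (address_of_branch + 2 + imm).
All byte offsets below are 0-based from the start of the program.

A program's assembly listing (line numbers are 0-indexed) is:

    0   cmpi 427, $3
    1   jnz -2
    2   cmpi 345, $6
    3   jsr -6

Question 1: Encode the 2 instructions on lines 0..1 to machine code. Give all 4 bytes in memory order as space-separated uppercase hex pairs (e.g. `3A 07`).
L0: cmpi op=0xe:4|rd=3:3|imm=427:9 ⇒ 0xe7ab ⇒ big e7 ab
L1: jnz op=0xc:4|imm=-2:12 ⇒ 0xcffe ⇒ big cf fe

E7 AB CF FE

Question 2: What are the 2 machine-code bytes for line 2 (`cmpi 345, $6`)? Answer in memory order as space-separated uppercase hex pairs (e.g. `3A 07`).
L2: cmpi op=0xe:4|rd=6:3|imm=345:9 ⇒ 0xed59 ⇒ big ed 59

ED 59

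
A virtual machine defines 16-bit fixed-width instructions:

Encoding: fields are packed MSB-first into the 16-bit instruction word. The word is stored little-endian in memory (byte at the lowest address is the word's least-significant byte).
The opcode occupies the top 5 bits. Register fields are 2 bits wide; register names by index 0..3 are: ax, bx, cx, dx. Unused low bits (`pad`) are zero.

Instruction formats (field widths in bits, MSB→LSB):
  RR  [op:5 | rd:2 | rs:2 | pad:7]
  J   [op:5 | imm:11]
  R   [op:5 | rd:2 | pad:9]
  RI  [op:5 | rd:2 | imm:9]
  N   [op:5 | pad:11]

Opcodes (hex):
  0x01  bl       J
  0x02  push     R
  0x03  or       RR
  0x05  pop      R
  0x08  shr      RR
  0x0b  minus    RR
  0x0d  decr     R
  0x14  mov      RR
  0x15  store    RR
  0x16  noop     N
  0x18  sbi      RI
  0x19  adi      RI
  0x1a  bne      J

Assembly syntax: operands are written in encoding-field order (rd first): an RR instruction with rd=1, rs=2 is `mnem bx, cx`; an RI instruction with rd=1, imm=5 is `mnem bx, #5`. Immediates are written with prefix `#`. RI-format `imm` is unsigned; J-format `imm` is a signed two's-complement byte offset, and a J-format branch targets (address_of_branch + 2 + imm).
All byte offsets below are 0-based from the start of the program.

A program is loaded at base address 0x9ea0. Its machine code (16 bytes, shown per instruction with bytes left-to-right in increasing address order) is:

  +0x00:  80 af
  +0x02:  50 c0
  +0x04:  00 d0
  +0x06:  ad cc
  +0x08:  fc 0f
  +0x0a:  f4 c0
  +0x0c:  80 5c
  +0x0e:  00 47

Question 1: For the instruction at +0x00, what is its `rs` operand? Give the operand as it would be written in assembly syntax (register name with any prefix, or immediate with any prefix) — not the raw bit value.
dx

[00] 80 af → 0xaf80
  top 5b → 0x15 → store [RR]
  [10:9] rd=3 = dx
  [8:7] rs=3 = dx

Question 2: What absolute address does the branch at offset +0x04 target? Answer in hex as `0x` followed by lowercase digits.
0x9ea6

off 0x04: read 00 d0 as little → 0xd000
  top 5b → 0x1a → bne [J]
  imm: (w>>0)&0x7ff=0x0 → #0
  target = base 0x9ea0 + off 0x04 + 2 + imm 0 = 0x9ea6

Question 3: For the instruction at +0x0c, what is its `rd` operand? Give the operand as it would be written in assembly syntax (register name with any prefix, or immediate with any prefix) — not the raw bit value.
cx

[0c] 80 5c → 0x5c80
  op=0x5c80>>11=0xb ⇒ minus (RR)
  rd: (w>>9)&0x3=0x2 → cx
  rs: (w>>7)&0x3=0x1 → bx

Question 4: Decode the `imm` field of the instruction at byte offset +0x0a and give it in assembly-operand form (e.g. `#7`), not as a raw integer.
#244

@+0a  little-endian(f4 c0) = 0xc0f4
  top 5b → 0x18 → sbi [RI]
  rd@[10:9]=0x0 ⇒ ax
  imm@[8:0]=0xf4 ⇒ #244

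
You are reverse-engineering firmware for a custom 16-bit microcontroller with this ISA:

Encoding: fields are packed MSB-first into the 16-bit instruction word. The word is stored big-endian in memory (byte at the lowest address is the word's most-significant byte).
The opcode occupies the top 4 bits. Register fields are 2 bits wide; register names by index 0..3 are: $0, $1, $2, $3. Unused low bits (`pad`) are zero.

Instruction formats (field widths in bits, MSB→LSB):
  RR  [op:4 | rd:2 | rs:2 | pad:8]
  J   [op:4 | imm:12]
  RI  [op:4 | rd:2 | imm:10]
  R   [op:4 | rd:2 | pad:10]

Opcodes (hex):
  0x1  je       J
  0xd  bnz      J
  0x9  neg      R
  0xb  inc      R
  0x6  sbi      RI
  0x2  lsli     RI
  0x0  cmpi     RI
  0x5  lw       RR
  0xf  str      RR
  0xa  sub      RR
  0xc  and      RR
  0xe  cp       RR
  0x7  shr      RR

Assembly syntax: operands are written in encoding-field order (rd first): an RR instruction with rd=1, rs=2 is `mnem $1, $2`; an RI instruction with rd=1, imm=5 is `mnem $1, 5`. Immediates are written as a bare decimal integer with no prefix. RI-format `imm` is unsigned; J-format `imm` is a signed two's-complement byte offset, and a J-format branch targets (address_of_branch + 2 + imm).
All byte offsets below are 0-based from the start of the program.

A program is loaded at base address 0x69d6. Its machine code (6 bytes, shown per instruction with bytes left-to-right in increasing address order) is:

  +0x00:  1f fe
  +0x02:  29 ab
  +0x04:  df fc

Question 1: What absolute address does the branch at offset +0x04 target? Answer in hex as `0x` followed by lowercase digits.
0x69d8

@+04  big-endian(df fc) = 0xdffc
  op=0xdffc>>12=0xd ⇒ bnz (J)
  imm@[11:0]=0xffc (s12→-4) ⇒ -4
  target = base 0x69d6 + off 0x04 + 2 + imm -4 = 0x69d8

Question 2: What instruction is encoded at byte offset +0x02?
lsli $2, 427

[02] 29 ab → 0x29ab
  opcode bits[15:12]=0x2: lsli/RI
  [11:10] rd=2 = $2
  [9:0] imm=427 = 427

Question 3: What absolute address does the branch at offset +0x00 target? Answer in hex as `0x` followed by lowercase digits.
off 0x00: read 1f fe as big → 0x1ffe
  opcode bits[15:12]=0x1: je/J
  [11:0] imm=4094 (s12→-2) = -2
  target = base 0x69d6 + off 0x00 + 2 + imm -2 = 0x69d6

0x69d6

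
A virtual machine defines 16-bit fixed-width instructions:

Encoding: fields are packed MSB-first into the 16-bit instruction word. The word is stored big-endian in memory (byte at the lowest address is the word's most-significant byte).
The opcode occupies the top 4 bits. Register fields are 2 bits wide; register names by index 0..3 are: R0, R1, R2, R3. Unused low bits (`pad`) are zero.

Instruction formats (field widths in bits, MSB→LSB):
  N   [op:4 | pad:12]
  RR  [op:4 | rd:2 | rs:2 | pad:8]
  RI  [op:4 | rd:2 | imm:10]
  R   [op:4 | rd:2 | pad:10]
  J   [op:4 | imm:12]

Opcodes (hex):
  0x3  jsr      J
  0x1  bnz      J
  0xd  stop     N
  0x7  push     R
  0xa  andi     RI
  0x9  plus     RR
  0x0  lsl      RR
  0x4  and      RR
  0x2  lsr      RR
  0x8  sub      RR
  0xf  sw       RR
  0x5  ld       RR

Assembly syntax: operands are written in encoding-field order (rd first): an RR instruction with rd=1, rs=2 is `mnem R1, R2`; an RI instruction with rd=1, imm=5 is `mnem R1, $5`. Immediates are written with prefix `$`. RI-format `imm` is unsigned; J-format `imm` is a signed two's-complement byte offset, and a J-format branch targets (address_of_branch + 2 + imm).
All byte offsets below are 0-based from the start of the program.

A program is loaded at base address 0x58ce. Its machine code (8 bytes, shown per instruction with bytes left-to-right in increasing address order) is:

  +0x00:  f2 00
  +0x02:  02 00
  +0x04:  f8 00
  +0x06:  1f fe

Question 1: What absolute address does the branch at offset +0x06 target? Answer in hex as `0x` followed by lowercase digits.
0x58d4

+0x06: 1f fe ⇒ word 0x1ffe (big)
  top 4b → 0x1 → bnz [J]
  imm: (w>>0)&0xfff=0xffe (s12→-2) → $-2
  target = base 0x58ce + off 0x06 + 2 + imm -2 = 0x58d4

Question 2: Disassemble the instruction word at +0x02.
lsl R0, R2

+0x02: 02 00 ⇒ word 0x0200 (big)
  opcode bits[15:12]=0x0: lsl/RR
  rd: (w>>10)&0x3=0x0 → R0
  rs: (w>>8)&0x3=0x2 → R2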